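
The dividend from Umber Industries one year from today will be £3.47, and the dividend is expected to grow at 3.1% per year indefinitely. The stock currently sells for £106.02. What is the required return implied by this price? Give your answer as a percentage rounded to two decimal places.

P = D₁/(r − g) ⇒ r = D₁/P + g = £3.4700/£106.02 + 0.031 = 0.032730 + 0.031 = 0.063730

6.37%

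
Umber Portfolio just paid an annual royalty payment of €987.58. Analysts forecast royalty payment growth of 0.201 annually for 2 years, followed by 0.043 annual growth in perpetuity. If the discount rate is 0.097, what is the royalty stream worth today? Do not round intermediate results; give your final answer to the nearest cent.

€25128.04

D_1 = 1186.08358
D_2 = 1424.48638
Terminal value at year 2: TV = D_2×(1+g_2)/(r−g_2) = 1485.73929/0.054 = 27513.69063
P_0 = D_1/(1+r)^1 + D_2/(1+r)^2 + TV/(1+r)^2
    = 1081.20655 + 1183.70926 + 22863.12520 = 25128.04100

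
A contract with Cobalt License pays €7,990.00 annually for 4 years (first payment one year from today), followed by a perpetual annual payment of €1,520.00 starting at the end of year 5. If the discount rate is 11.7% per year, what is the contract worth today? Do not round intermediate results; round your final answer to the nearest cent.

PV of 4-year annuity: €7,990.00 × [1 − (1+0.117)^−4] / 0.117 = 24422.55887
Perpetuity value at year 4: €1,520.00 / 0.117 = 12991.45299
PV of perpetuity: 12991.45299 / (1+0.117)^4 = 8345.35919
Total PV = 24422.55887 + 8345.35919 = 32767.91806

€32767.92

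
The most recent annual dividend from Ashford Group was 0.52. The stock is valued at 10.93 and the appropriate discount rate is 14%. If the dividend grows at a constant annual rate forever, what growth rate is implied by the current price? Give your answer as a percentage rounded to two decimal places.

8.82%

P = D₀(1+g)/(r−g) ⇒ P(r−g) = D₀(1+g) ⇒ g(P+D₀) = P·r − D₀
g = (P·r − D₀)/(P + D₀) = (10.93×0.14 − 0.52) / (10.93 + 0.52) = 0.088227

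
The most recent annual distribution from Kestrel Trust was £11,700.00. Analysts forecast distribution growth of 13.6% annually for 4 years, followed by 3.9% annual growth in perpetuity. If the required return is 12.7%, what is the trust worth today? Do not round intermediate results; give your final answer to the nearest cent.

£190347.37

D_1 = 13291.20000
D_2 = 15098.80320
D_3 = 17152.24044
D_4 = 19484.94513
Terminal value at year 4: TV = D_4×(1+g_2)/(r−g_2) = 20244.85799/0.088 = 230055.20448
P_0 = D_1/(1+r)^1 + D_2/(1+r)^2 + D_3/(1+r)^3 + D_4/(1+r)^4 + TV/(1+r)^4
    = 11793.43390 + 11887.61394 + 11982.54608 + 12078.23633 + 142605.54032 = 190347.37056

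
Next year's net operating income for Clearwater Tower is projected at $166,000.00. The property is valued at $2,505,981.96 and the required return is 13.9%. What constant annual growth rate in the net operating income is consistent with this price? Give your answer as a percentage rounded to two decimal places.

P = D₁/(r−g) ⇒ g = r − D₁/P = 0.139 − $166,000.00/$2,505,981.96 = 0.072759

7.28%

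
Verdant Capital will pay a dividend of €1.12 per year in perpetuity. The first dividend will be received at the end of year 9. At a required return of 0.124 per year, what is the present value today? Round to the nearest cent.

€3.55

Value at end of year 8: C / r = €1.12 / 0.124 = €9.0323
Discount to today: PV = €9.0323 / (1 + 0.124)^8 = €9.0323 / 2.547596 = €3.55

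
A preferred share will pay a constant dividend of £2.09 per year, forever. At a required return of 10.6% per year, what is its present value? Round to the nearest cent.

£19.72

Level perpetuity: PV = C / r = £2.09 / 0.106 = £19.72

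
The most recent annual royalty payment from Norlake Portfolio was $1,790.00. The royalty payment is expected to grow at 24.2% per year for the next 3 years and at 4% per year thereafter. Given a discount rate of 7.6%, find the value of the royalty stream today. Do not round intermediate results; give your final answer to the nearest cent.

D_1 = 2223.18000
D_2 = 2761.18956
D_3 = 3429.39743
Terminal value at year 3: TV = D_3×(1+g_2)/(r−g_2) = 3566.57333/0.036 = 99071.48141
P_0 = D_1/(1+r)^1 + D_2/(1+r)^2 + D_3/(1+r)^3 + TV/(1+r)^3
    = 2066.15242 + 2384.90827 + 2752.84022 + 79526.49518 = 86730.39609

$86730.40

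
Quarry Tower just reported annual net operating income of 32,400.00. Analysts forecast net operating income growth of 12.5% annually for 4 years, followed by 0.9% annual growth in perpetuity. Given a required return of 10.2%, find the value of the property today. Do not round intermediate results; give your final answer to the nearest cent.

D_1 = 36450.00000
D_2 = 41006.25000
D_3 = 46132.03125
D_4 = 51898.53516
Terminal value at year 4: TV = D_4×(1+g_2)/(r−g_2) = 52365.62197/0.093 = 563071.20401
P_0 = D_1/(1+r)^1 + D_2/(1+r)^2 + D_3/(1+r)^3 + D_4/(1+r)^4 + TV/(1+r)^4
    = 33076.22505 + 33766.56368 + 34471.31047 + 35190.76614 + 381800.89281 = 518305.75814

518305.76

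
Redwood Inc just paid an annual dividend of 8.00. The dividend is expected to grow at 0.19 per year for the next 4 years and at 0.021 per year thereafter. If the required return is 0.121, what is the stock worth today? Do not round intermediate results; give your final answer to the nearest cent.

140.96

D_1 = 9.52000
D_2 = 11.32880
D_3 = 13.48127
D_4 = 16.04271
Terminal value at year 4: TV = D_4×(1+g_2)/(r−g_2) = 16.37961/0.1 = 163.79611
P_0 = D_1/(1+r)^1 + D_2/(1+r)^2 + D_3/(1+r)^3 + D_4/(1+r)^4 + TV/(1+r)^4
    = 8.49242 + 9.01514 + 9.57005 + 10.15910 + 103.72445 = 140.96116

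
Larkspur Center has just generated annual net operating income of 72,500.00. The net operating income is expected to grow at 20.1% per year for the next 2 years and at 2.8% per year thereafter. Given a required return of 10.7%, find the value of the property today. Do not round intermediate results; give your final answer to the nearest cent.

D_1 = 87072.50000
D_2 = 104574.07250
Terminal value at year 2: TV = D_2×(1+g_2)/(r−g_2) = 107502.14653/0.079 = 1360786.66494
P_0 = D_1/(1+r)^1 + D_2/(1+r)^2 + TV/(1+r)^2
    = 78656.27823 + 85335.31179 + 1110439.24711 = 1274430.83714

1274430.84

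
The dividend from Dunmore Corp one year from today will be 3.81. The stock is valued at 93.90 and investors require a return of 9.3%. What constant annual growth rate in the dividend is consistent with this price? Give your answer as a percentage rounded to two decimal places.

5.24%

P = D₁/(r−g) ⇒ g = r − D₁/P = 0.093 − 3.81/93.90 = 0.052425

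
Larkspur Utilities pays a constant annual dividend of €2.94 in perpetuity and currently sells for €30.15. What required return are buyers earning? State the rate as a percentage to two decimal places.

P = C/r ⇒ r = C/P = €2.94/€30.15 = 0.097512

9.75%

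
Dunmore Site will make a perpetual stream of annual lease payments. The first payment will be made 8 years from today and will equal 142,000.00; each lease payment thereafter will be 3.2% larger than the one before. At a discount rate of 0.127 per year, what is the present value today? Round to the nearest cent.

647287.66

Value at end of year 7: C₁ / (r − g) = 142,000.00 / (0.127 − 0.032) = 1,494,736.8421
Discount to today: PV = 1,494,736.8421 / (1 + 0.127)^7 = 1,494,736.8421 / 2.309231 = 647,287.66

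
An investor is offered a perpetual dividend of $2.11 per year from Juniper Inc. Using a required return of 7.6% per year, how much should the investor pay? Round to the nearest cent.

$27.76

Level perpetuity: PV = C / r = $2.11 / 0.076 = $27.76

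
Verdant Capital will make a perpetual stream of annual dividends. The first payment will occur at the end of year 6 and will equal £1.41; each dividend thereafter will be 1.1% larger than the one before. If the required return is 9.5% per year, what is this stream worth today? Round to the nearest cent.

Value at end of year 5: C₁ / (r − g) = £1.41 / (0.095 − 0.011) = £16.7857
Discount to today: PV = £16.7857 / (1 + 0.095)^5 = £16.7857 / 1.574239 = £10.66

£10.66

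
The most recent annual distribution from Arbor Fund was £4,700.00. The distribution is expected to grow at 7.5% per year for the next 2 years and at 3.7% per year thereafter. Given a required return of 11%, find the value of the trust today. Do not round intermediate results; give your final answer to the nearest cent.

£71581.76

D_1 = 5052.50000
D_2 = 5431.43750
Terminal value at year 2: TV = D_2×(1+g_2)/(r−g_2) = 5632.40069/0.073 = 77156.17380
P_0 = D_1/(1+r)^1 + D_2/(1+r)^2 + TV/(1+r)^2
    = 4551.80180 + 4408.27652 + 62621.68152 = 71581.75984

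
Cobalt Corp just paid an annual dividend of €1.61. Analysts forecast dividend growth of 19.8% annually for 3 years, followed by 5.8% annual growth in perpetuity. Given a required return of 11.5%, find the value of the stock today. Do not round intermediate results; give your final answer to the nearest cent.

D_1 = 1.92878
D_2 = 2.31068
D_3 = 2.76819
Terminal value at year 3: TV = D_3×(1+g_2)/(r−g_2) = 2.92875/0.057 = 51.38154
P_0 = D_1/(1+r)^1 + D_2/(1+r)^2 + D_3/(1+r)^3 + TV/(1+r)^3
    = 1.72985 + 1.85862 + 1.99697 + 37.06658 = 42.65202

€42.65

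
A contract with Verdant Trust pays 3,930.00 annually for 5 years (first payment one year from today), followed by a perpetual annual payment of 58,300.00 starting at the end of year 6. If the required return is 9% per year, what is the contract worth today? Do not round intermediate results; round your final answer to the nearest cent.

436297.44

PV of 5-year annuity: 3,930.00 × [1 − (1+0.09)^−5] / 0.09 = 15286.32946
Perpetuity value at year 5: 58,300.00 / 0.09 = 647777.77778
PV of perpetuity: 647777.77778 / (1+0.09)^5 = 421011.10912
Total PV = 15286.32946 + 421011.10912 = 436297.43859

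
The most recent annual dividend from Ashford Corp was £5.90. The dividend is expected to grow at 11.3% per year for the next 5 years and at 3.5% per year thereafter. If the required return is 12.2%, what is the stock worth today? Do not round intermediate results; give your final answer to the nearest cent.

D_1 = 6.56670
D_2 = 7.30874
D_3 = 8.13462
D_4 = 9.05384
D_5 = 10.07692
Terminal value at year 5: TV = D_5×(1+g_2)/(r−g_2) = 10.42961/0.087 = 119.88061
P_0 = D_1/(1+r)^1 + D_2/(1+r)^2 + D_3/(1+r)^3 + D_4/(1+r)^4 + D_5/(1+r)^5 + TV/(1+r)^5
    = 5.85267 + 5.80573 + 5.75916 + 5.71296 + 5.66713 + 67.41936 = 96.21702

£96.22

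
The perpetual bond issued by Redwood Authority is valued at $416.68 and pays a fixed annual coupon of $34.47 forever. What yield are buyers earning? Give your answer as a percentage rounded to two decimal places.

P = C/r ⇒ r = C/P = $34.47/$416.68 = 0.082725

8.27%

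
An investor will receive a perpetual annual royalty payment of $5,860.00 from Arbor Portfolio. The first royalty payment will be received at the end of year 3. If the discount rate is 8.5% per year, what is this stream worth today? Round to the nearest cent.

$58562.45

Value at end of year 2: C / r = $5,860.00 / 0.085 = $68,941.1765
Discount to today: PV = $68,941.1765 / (1 + 0.085)^2 = $68,941.1765 / 1.177225 = $58,562.45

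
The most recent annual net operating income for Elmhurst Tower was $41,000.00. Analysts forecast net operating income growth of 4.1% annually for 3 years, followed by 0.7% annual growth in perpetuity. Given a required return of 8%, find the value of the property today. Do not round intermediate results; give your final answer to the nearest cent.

$620819.19

D_1 = 42681.00000
D_2 = 44430.92100
D_3 = 46252.58876
Terminal value at year 3: TV = D_3×(1+g_2)/(r−g_2) = 46576.35688/0.073 = 638032.28606
P_0 = D_1/(1+r)^1 + D_2/(1+r)^2 + D_3/(1+r)^3 + TV/(1+r)^3
    = 39519.44444 + 38092.35340 + 36716.79619 + 506490.59949 = 620819.19351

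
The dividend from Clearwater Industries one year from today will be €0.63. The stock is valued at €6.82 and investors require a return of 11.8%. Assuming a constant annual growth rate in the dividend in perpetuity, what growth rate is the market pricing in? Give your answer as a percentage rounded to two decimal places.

2.56%

P = D₁/(r−g) ⇒ g = r − D₁/P = 0.118 − €0.63/€6.82 = 0.025625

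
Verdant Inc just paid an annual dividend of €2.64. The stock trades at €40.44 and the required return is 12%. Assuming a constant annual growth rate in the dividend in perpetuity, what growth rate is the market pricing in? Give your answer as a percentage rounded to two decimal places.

5.14%

P = D₀(1+g)/(r−g) ⇒ P(r−g) = D₀(1+g) ⇒ g(P+D₀) = P·r − D₀
g = (P·r − D₀)/(P + D₀) = (€40.44×0.12 − €2.64) / (€40.44 + €2.64) = 0.051365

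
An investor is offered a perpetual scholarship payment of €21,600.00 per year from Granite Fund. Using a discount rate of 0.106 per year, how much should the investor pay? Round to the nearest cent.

Level perpetuity: PV = C / r = €21,600.00 / 0.106 = €203,773.58

€203773.58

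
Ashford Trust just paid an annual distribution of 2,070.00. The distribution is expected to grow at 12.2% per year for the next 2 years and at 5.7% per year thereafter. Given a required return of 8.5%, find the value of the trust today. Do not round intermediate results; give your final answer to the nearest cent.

D_1 = 2322.54000
D_2 = 2605.88988
Terminal value at year 2: TV = D_2×(1+g_2)/(r−g_2) = 2754.42560/0.028 = 98372.34297
P_0 = D_1/(1+r)^1 + D_2/(1+r)^2 + TV/(1+r)^2
    = 2140.58986 + 2213.58694 + 83562.90681 = 87917.08361

87917.08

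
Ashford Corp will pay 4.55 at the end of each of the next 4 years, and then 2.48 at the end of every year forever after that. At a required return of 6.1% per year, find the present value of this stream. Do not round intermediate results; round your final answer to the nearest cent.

PV of 4-year annuity: 4.55 × [1 − (1+0.061)^−4] / 0.061 = 15.73020
Perpetuity value at year 4: 2.48 / 0.061 = 40.65574
PV of perpetuity: 40.65574 / (1+0.061)^4 = 32.08192
Total PV = 15.73020 + 32.08192 = 47.81211

47.81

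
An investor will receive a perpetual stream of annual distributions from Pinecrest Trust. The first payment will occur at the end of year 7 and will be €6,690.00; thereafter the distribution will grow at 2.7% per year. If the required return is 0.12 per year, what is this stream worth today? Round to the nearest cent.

Value at end of year 6: C₁ / (r − g) = €6,690.00 / (0.12 − 0.027) = €71,935.4839
Discount to today: PV = €71,935.4839 / (1 + 0.12)^6 = €71,935.4839 / 1.973823 = €36,444.75

€36444.75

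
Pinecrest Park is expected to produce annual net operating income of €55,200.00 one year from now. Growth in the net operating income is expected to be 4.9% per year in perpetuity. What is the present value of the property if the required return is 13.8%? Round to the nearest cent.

€620224.72

Growing perpetuity: P = D₁ / (r − g) = €55,200.0000 / (0.138 − 0.049) = €620,224.72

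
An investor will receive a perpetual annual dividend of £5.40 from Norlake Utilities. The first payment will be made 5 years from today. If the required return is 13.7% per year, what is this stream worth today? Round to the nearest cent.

£23.58

Value at end of year 4: C / r = £5.40 / 0.137 = £39.4161
Discount to today: PV = £39.4161 / (1 + 0.137)^4 = £39.4161 / 1.671252 = £23.58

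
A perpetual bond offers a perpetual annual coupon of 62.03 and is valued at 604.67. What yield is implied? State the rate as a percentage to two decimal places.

10.26%

P = C/r ⇒ r = C/P = 62.03/604.67 = 0.102585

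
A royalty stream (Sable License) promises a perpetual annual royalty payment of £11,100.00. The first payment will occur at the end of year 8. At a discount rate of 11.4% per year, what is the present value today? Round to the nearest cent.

£45732.17

Value at end of year 7: C / r = £11,100.00 / 0.114 = £97,368.4211
Discount to today: PV = £97,368.4211 / (1 + 0.114)^7 = £97,368.4211 / 2.129101 = £45,732.17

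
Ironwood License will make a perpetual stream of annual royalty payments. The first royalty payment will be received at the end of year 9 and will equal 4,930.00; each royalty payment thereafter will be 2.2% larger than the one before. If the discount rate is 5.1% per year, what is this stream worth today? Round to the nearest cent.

114189.77

Value at end of year 8: C₁ / (r − g) = 4,930.00 / (0.051 − 0.022) = 170,000.0000
Discount to today: PV = 170,000.0000 / (1 + 0.051)^8 = 170,000.0000 / 1.488750 = 114,189.77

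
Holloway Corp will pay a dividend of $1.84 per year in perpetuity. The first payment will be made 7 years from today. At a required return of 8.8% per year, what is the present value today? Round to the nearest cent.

Value at end of year 6: C / r = $1.84 / 0.088 = $20.9091
Discount to today: PV = $20.9091 / (1 + 0.088)^6 = $20.9091 / 1.658721 = $12.61

$12.61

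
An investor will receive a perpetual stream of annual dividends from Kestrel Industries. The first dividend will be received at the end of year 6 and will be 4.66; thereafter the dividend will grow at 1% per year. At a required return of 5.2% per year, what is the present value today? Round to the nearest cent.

86.11

Value at end of year 5: C₁ / (r − g) = 4.66 / (0.052 − 0.01) = 110.9524
Discount to today: PV = 110.9524 / (1 + 0.052)^5 = 110.9524 / 1.288483 = 86.11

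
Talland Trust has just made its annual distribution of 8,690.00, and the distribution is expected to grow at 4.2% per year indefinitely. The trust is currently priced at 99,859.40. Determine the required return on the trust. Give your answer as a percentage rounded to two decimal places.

13.27%

D₁ = 8,690.00 × 1.042 = 9,054.9800
P = D₁/(r − g) ⇒ r = D₁/P + g = 9,054.9800/99,859.40 + 0.042 = 0.090677 + 0.042 = 0.132677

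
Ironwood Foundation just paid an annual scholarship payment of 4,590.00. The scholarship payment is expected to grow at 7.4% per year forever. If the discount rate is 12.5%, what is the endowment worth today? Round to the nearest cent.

D₁ = D₀ × (1 + g) = 4,590.00 × 1.074 = 4,929.6600
Growing perpetuity: P = D₁ / (r − g) = 4,929.6600 / (0.125 − 0.074) = 96,660.00

96660.00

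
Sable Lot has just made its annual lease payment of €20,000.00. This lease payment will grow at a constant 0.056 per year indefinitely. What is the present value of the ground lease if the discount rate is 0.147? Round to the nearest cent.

€232087.91

D₁ = D₀ × (1 + g) = €20,000.00 × 1.056 = €21,120.0000
Growing perpetuity: P = D₁ / (r − g) = €21,120.0000 / (0.147 − 0.056) = €232,087.91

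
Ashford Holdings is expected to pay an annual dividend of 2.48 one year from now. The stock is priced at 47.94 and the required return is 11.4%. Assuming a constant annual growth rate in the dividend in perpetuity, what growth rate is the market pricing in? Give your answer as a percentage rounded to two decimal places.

6.23%

P = D₁/(r−g) ⇒ g = r − D₁/P = 0.114 − 2.48/47.94 = 0.062269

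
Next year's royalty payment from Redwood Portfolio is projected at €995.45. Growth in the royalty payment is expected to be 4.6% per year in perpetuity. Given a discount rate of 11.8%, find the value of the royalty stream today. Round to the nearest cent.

€13825.69

Growing perpetuity: P = D₁ / (r − g) = €995.4500 / (0.118 − 0.046) = €13,825.69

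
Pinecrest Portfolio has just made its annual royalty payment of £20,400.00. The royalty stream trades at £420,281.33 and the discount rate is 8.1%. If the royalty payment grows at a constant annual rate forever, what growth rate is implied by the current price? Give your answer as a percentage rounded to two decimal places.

P = D₀(1+g)/(r−g) ⇒ P(r−g) = D₀(1+g) ⇒ g(P+D₀) = P·r − D₀
g = (P·r − D₀)/(P + D₀) = (£420,281.33×0.081 − £20,400.00) / (£420,281.33 + £20,400.00) = 0.030958

3.10%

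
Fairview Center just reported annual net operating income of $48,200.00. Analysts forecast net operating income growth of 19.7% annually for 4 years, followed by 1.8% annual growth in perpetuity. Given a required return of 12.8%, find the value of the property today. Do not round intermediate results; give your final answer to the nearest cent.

$789786.32

D_1 = 57695.40000
D_2 = 69061.39380
D_3 = 82666.48838
D_4 = 98951.78659
Terminal value at year 4: TV = D_4×(1+g_2)/(r−g_2) = 100732.91875/0.11 = 915753.80680
P_0 = D_1/(1+r)^1 + D_2/(1+r)^2 + D_3/(1+r)^3 + D_4/(1+r)^4 + TV/(1+r)^4
    = 51148.40426 + 54277.16303 + 57597.30864 + 61120.54826 + 565642.89209 = 789786.31627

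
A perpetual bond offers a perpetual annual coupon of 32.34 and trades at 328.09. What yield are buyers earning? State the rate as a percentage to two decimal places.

9.86%

P = C/r ⇒ r = C/P = 32.34/328.09 = 0.098571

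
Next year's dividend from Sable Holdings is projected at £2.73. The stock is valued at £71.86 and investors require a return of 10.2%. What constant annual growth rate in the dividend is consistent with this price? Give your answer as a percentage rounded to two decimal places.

P = D₁/(r−g) ⇒ g = r − D₁/P = 0.102 − £2.73/£71.86 = 0.064009

6.40%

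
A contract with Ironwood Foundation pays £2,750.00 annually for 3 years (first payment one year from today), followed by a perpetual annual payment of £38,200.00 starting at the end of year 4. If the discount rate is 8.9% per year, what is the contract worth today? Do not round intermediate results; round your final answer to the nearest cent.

£339318.92

PV of 3-year annuity: £2,750.00 × [1 − (1+0.089)^−3] / 0.089 = 6973.48519
Perpetuity value at year 3: £38,200.00 / 0.089 = 429213.48315
PV of perpetuity: 429213.48315 / (1+0.089)^3 = 332345.43438
Total PV = 6973.48519 + 332345.43438 = 339318.91957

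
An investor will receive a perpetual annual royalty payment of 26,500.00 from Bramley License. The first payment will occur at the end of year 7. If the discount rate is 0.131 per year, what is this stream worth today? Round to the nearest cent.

96649.35

Value at end of year 6: C / r = 26,500.00 / 0.131 = 202,290.0763
Discount to today: PV = 202,290.0763 / (1 + 0.131)^6 = 202,290.0763 / 2.093031 = 96,649.35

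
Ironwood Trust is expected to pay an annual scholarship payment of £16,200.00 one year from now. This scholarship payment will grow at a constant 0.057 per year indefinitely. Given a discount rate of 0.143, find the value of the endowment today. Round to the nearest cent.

£188372.09

Growing perpetuity: P = D₁ / (r − g) = £16,200.0000 / (0.143 − 0.057) = £188,372.09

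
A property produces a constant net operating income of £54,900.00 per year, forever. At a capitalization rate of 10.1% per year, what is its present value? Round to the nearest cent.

£543564.36

Level perpetuity: PV = C / r = £54,900.00 / 0.101 = £543,564.36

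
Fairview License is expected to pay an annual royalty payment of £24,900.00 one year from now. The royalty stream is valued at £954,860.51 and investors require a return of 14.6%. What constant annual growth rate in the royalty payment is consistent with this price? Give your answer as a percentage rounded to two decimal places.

P = D₁/(r−g) ⇒ g = r − D₁/P = 0.146 − £24,900.00/£954,860.51 = 0.119923

11.99%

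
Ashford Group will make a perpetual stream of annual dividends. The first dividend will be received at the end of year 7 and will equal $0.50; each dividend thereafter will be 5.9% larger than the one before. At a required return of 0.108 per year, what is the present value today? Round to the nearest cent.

Value at end of year 6: C₁ / (r − g) = $0.50 / (0.108 − 0.059) = $10.2041
Discount to today: PV = $10.2041 / (1 + 0.108)^6 = $10.2041 / 1.850285 = $5.51

$5.51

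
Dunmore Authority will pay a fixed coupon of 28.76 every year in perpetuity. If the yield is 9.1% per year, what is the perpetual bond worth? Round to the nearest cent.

Level perpetuity: PV = C / r = 28.76 / 0.091 = 316.04

316.04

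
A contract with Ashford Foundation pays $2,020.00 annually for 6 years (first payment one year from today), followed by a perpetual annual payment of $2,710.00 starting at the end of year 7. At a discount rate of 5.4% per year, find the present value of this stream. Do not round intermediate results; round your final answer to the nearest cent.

PV of 6-year annuity: $2,020.00 × [1 − (1+0.054)^−6] / 0.054 = 10123.03652
Perpetuity value at year 6: $2,710.00 / 0.054 = 50185.18519
PV of perpetuity: 50185.18519 / (1+0.054)^6 = 36604.27975
Total PV = 10123.03652 + 36604.27975 = 46727.31627

$46727.32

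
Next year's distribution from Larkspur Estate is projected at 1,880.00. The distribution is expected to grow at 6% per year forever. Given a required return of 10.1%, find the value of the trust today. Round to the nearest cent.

45853.66

Growing perpetuity: P = D₁ / (r − g) = 1,880.0000 / (0.101 − 0.06) = 45,853.66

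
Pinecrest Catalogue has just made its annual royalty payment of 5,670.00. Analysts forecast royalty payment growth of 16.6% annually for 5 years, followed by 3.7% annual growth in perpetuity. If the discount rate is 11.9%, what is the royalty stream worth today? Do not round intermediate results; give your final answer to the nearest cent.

D_1 = 6611.22000
D_2 = 7708.68252
D_3 = 8988.32382
D_4 = 10480.38557
D_5 = 12220.12958
Terminal value at year 5: TV = D_5×(1+g_2)/(r−g_2) = 12672.27437/0.082 = 154539.93136
P_0 = D_1/(1+r)^1 + D_2/(1+r)^2 + D_3/(1+r)^3 + D_4/(1+r)^4 + D_5/(1+r)^5 + TV/(1+r)^5
    = 5908.15013 + 6156.30300 + 6414.87873 + 6684.31510 + 6965.06828 + 88082.63181 = 120211.34705

120211.35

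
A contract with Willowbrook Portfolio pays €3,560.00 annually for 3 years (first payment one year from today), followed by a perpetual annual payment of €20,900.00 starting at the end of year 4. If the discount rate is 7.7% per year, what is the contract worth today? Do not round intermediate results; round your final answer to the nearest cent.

€226498.70

PV of 3-year annuity: €3,560.00 × [1 − (1+0.077)^−3] / 0.077 = 9224.35613
Perpetuity value at year 3: €20,900.00 / 0.077 = 271428.57143
PV of perpetuity: 271428.57143 / (1+0.077)^3 = 217274.34584
Total PV = 9224.35613 + 217274.34584 = 226498.70197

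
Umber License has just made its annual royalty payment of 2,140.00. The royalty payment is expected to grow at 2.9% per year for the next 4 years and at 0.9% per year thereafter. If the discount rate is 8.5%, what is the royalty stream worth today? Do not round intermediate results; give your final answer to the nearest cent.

30495.47

D_1 = 2202.06000
D_2 = 2265.91974
D_3 = 2331.63141
D_4 = 2399.24872
Terminal value at year 4: TV = D_4×(1+g_2)/(r−g_2) = 2420.84196/0.076 = 31853.18371
P_0 = D_1/(1+r)^1 + D_2/(1+r)^2 + D_3/(1+r)^3 + D_4/(1+r)^4 + TV/(1+r)^4
    = 2029.54839 + 1924.79750 + 1825.45312 + 1731.23618 + 22984.43824 = 30495.47342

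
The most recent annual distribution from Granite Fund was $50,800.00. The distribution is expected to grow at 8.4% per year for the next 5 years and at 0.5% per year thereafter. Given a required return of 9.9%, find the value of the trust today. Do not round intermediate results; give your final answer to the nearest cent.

D_1 = 55067.20000
D_2 = 59692.84480
D_3 = 64707.04376
D_4 = 70142.43544
D_5 = 76034.40002
Terminal value at year 5: TV = D_5×(1+g_2)/(r−g_2) = 76414.57202/0.094 = 812920.97890
P_0 = D_1/(1+r)^1 + D_2/(1+r)^2 + D_3/(1+r)^3 + D_4/(1+r)^4 + D_5/(1+r)^5 + TV/(1+r)^5
    = 50106.64240 + 49422.74828 + 48748.18848 + 48082.83559 + 47426.56395 + 507060.60391 = 750847.58261

$750847.58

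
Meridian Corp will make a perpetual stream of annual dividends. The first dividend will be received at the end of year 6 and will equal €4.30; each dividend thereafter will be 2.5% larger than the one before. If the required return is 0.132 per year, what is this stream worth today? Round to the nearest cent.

€21.62

Value at end of year 5: C₁ / (r − g) = €4.30 / (0.132 − 0.025) = €40.1869
Discount to today: PV = €40.1869 / (1 + 0.132)^5 = €40.1869 / 1.858798 = €21.62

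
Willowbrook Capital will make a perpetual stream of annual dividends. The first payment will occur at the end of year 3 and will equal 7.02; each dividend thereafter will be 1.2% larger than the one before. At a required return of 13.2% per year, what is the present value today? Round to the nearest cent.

45.65

Value at end of year 2: C₁ / (r − g) = 7.02 / (0.132 − 0.012) = 58.5000
Discount to today: PV = 58.5000 / (1 + 0.132)^2 = 58.5000 / 1.281424 = 45.65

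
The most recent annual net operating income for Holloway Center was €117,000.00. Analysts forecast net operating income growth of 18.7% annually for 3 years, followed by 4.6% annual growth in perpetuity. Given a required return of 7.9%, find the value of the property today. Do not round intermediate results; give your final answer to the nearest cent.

D_1 = 138879.00000
D_2 = 164849.37300
D_3 = 195676.20575
Terminal value at year 3: TV = D_3×(1+g_2)/(r−g_2) = 204677.31122/0.033 = 6202342.76411
P_0 = D_1/(1+r)^1 + D_2/(1+r)^2 + D_3/(1+r)^3 + TV/(1+r)^3
    = 128710.84337 + 141593.85643 + 155766.36476 + 4937321.74367 = 5363392.80824

€5363392.81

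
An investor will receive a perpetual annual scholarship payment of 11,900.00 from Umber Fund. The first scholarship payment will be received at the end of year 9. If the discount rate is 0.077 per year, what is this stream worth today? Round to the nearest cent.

85374.98

Value at end of year 8: C / r = 11,900.00 / 0.077 = 154,545.4545
Discount to today: PV = 154,545.4545 / (1 + 0.077)^8 = 154,545.4545 / 1.810196 = 85,374.98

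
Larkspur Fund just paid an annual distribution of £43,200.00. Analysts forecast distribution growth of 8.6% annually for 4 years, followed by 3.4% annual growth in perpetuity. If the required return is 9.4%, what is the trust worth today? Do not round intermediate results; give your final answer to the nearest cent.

D_1 = 46915.20000
D_2 = 50949.90720
D_3 = 55331.59922
D_4 = 60090.11675
Terminal value at year 4: TV = D_4×(1+g_2)/(r−g_2) = 62133.18072/0.06 = 1035553.01203
P_0 = D_1/(1+r)^1 + D_2/(1+r)^2 + D_3/(1+r)^3 + D_4/(1+r)^4 + TV/(1+r)^4
    = 42884.09506 + 42570.50022 + 42259.19857 + 41950.17335 + 722941.32080 = 892605.28801

£892605.29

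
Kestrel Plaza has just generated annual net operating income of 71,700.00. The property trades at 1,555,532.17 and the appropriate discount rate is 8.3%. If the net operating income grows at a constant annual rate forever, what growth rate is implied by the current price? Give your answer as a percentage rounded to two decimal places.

3.53%

P = D₀(1+g)/(r−g) ⇒ P(r−g) = D₀(1+g) ⇒ g(P+D₀) = P·r − D₀
g = (P·r − D₀)/(P + D₀) = (1,555,532.17×0.083 − 71,700.00) / (1,555,532.17 + 71,700.00) = 0.035280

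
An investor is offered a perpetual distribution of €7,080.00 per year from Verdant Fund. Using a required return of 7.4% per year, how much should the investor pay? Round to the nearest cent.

€95675.68

Level perpetuity: PV = C / r = €7,080.00 / 0.074 = €95,675.68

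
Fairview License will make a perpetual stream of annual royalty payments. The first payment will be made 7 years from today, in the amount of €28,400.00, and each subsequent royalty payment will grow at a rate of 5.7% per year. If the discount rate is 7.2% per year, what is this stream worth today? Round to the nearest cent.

€1247551.17

Value at end of year 6: C₁ / (r − g) = €28,400.00 / (0.072 − 0.057) = €1,893,333.3333
Discount to today: PV = €1,893,333.3333 / (1 + 0.072)^6 = €1,893,333.3333 / 1.517640 = €1,247,551.17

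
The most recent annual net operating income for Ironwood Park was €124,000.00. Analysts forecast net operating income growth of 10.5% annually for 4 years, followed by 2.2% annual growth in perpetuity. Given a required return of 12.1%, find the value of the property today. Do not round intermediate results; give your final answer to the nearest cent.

D_1 = 137020.00000
D_2 = 151407.10000
D_3 = 167304.84550
D_4 = 184871.85428
Terminal value at year 4: TV = D_4×(1+g_2)/(r−g_2) = 188939.03507/0.099 = 1908475.10173
P_0 = D_1/(1+r)^1 + D_2/(1+r)^2 + D_3/(1+r)^3 + D_4/(1+r)^4 + TV/(1+r)^4
    = 122230.15165 + 120485.56429 + 118765.87738 + 117070.73551 + 1208548.40092 = 1687100.72976

€1687100.73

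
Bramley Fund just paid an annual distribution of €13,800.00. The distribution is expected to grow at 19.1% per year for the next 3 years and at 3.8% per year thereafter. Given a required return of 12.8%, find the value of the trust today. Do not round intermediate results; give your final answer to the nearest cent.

€233543.98

D_1 = 16435.80000
D_2 = 19575.03780
D_3 = 23313.87002
Terminal value at year 3: TV = D_3×(1+g_2)/(r−g_2) = 24199.79708/0.09 = 268886.63423
P_0 = D_1/(1+r)^1 + D_2/(1+r)^2 + D_3/(1+r)^3 + TV/(1+r)^3
    = 14570.74468 + 15384.53627 + 16243.77899 + 187344.91768 = 233543.97762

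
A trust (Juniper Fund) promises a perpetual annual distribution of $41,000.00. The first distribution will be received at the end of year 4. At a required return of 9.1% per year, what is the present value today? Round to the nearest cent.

Value at end of year 3: C / r = $41,000.00 / 0.091 = $450,549.4505
Discount to today: PV = $450,549.4505 / (1 + 0.091)^3 = $450,549.4505 / 1.298597 = $346,951.06

$346951.06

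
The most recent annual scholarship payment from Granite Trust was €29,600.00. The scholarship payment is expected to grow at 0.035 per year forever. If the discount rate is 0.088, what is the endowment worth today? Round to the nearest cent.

D₁ = D₀ × (1 + g) = €29,600.00 × 1.035 = €30,636.0000
Growing perpetuity: P = D₁ / (r − g) = €30,636.0000 / (0.088 − 0.035) = €578,037.74

€578037.74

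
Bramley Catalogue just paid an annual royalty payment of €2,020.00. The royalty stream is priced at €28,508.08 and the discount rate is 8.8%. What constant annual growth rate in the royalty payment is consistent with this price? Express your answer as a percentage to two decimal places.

1.60%

P = D₀(1+g)/(r−g) ⇒ P(r−g) = D₀(1+g) ⇒ g(P+D₀) = P·r − D₀
g = (P·r − D₀)/(P + D₀) = (€28,508.08×0.088 − €2,020.00) / (€28,508.08 + €2,020.00) = 0.016009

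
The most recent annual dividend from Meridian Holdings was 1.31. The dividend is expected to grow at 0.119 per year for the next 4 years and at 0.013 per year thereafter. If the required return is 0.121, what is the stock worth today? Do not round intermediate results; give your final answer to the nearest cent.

D_1 = 1.46589
D_2 = 1.64033
D_3 = 1.83553
D_4 = 2.05396
Terminal value at year 4: TV = D_4×(1+g_2)/(r−g_2) = 2.08066/0.108 = 19.26537
P_0 = D_1/(1+r)^1 + D_2/(1+r)^2 + D_3/(1+r)^3 + D_4/(1+r)^4 + TV/(1+r)^4
    = 1.30766 + 1.30533 + 1.30300 + 1.30068 + 12.19986 = 17.41653

17.42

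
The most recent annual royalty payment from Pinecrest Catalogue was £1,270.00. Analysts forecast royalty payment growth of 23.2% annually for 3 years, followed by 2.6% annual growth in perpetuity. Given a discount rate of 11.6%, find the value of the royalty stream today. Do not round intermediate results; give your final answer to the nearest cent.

£24136.52

D_1 = 1564.64000
D_2 = 1927.63648
D_3 = 2374.84814
Terminal value at year 3: TV = D_3×(1+g_2)/(r−g_2) = 2436.59420/0.09 = 27073.26883
P_0 = D_1/(1+r)^1 + D_2/(1+r)^2 + D_3/(1+r)^3 + TV/(1+r)^3
    = 1402.00717 + 1547.73551 + 1708.61125 + 19478.16821 = 24136.52214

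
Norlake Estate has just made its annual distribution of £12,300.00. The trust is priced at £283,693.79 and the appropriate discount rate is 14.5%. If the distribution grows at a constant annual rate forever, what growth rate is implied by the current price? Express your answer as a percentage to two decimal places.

9.74%

P = D₀(1+g)/(r−g) ⇒ P(r−g) = D₀(1+g) ⇒ g(P+D₀) = P·r − D₀
g = (P·r − D₀)/(P + D₀) = (£283,693.79×0.145 − £12,300.00) / (£283,693.79 + £12,300.00) = 0.097420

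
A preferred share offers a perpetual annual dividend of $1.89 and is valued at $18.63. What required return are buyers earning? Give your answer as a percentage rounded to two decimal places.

10.14%

P = C/r ⇒ r = C/P = $1.89/$18.63 = 0.101449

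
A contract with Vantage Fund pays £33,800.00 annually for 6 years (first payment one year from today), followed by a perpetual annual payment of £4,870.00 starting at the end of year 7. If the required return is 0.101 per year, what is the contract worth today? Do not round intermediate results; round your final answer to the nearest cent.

£173847.13

PV of 6-year annuity: £33,800.00 × [1 − (1+0.101)^−6] / 0.101 = 146777.41886
Perpetuity value at year 6: £4,870.00 / 0.101 = 48217.82178
PV of perpetuity: 48217.82178 / (1+0.101)^6 = 27069.71439
Total PV = 146777.41886 + 27069.71439 = 173847.13325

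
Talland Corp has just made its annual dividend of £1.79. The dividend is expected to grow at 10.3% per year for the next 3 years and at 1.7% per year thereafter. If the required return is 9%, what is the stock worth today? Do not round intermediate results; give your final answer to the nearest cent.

£31.34

D_1 = 1.97437
D_2 = 2.17773
D_3 = 2.40204
Terminal value at year 3: TV = D_3×(1+g_2)/(r−g_2) = 2.44287/0.073 = 33.46399
P_0 = D_1/(1+r)^1 + D_2/(1+r)^2 + D_3/(1+r)^3 + TV/(1+r)^3
    = 1.81135 + 1.83295 + 1.85481 + 25.84034 = 31.33945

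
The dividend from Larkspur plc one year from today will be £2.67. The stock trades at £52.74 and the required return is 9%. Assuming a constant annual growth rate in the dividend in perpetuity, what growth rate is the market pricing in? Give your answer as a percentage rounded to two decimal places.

P = D₁/(r−g) ⇒ g = r − D₁/P = 0.09 − £2.67/£52.74 = 0.039374

3.94%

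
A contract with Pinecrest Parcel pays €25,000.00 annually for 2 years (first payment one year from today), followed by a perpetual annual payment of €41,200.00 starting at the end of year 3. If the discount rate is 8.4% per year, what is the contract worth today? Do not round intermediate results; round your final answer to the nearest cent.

€461744.96

PV of 2-year annuity: €25,000.00 × [1 − (1+0.084)^−2] / 0.084 = 44338.31239
Perpetuity value at year 2: €41,200.00 / 0.084 = 490476.19048
PV of perpetuity: 490476.19048 / (1+0.084)^2 = 417406.65166
Total PV = 44338.31239 + 417406.65166 = 461744.96405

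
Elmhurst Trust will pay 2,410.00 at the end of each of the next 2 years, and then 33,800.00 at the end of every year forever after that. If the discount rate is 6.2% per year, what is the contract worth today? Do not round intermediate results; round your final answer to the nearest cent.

487771.99

PV of 2-year annuity: 2,410.00 × [1 − (1+0.062)^−2] / 0.062 = 4406.12354
Perpetuity value at year 2: 33,800.00 / 0.062 = 545161.29032
PV of perpetuity: 545161.29032 / (1+0.062)^2 = 483365.86471
Total PV = 4406.12354 + 483365.86471 = 487771.98826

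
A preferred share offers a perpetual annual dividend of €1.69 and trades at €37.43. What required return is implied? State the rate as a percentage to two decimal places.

P = C/r ⇒ r = C/P = €1.69/€37.43 = 0.045151

4.52%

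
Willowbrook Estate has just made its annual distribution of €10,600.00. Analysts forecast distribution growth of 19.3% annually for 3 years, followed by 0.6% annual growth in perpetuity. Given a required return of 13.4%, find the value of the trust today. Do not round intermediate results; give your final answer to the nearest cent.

D_1 = 12645.80000
D_2 = 15086.43940
D_3 = 17998.12220
Terminal value at year 3: TV = D_3×(1+g_2)/(r−g_2) = 18106.11094/0.128 = 141453.99170
P_0 = D_1/(1+r)^1 + D_2/(1+r)^2 + D_3/(1+r)^3 + TV/(1+r)^3
    = 11151.49912 + 11731.69175 + 12342.07078 + 97000.96251 = 132226.22416

€132226.22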